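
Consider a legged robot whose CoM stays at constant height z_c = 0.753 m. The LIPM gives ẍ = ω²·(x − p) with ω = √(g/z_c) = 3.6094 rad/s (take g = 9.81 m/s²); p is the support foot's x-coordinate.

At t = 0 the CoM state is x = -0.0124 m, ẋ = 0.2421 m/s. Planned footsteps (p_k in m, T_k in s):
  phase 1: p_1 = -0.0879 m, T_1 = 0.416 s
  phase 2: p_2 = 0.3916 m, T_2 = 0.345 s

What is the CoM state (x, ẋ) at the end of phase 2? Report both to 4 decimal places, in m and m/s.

phase 1: p=-0.0879, T=0.416, ωT=1.501510, cosh=2.355628, sinh=2.132835; start (x,ẋ)=(-0.012400, 0.242100) → end (x,ẋ)=(0.233010, 1.151516)
phase 2: p=0.3916, T=0.345, ωT=1.245243, cosh=1.880825, sinh=1.592954; start (x,ẋ)=(0.233010, 1.151516) → end (x,ẋ)=(0.601523, 1.253967)

x = 0.6015, ẋ = 1.2540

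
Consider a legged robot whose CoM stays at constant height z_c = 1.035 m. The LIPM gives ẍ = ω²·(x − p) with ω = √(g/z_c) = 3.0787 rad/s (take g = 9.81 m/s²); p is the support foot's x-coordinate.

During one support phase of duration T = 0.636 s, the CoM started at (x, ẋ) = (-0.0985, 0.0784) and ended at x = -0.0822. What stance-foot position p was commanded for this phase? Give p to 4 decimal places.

ωT = 3.0787·0.636 = 1.958053; cosh(ωT) = 3.613326, sinh(ωT) = 3.472193
x(T) = p + (x₀−p)·cosh(ωT) + (ẋ₀/ω)·sinh(ωT) ⇒ p·(1 − cosh) = x(T) − x₀·cosh − (ẋ₀/ω)·sinh
numerator   = -0.0822 − (-0.0985)·3.613326 − (0.0784/3.0787)·3.472193 = 0.185292
denominator = 1 − 3.613326 = -2.613326
p = 0.185292 / -2.613326 = -0.0709

p = -0.0709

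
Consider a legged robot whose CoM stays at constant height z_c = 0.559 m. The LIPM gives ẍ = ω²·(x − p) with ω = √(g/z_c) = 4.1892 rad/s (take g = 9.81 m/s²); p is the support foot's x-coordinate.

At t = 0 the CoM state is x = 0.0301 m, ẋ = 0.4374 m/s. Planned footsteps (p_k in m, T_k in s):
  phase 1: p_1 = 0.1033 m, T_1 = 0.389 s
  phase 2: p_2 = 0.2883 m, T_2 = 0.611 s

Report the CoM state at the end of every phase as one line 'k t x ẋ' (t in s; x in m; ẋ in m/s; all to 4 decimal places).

phase 1: p=0.1033, T=0.389, ωT=1.629599, cosh=2.648918, sinh=2.452910; start (x,ẋ)=(0.030100, 0.437400) → end (x,ẋ)=(0.165511, 0.406453)
phase 2: p=0.2883, T=0.611, ωT=2.559601, cosh=6.503998, sinh=6.426662; start (x,ẋ)=(0.165511, 0.406453) → end (x,ẋ)=(0.113220, -0.662230)

1 0.3890 0.1655 0.4065
2 1.0000 0.1132 -0.6622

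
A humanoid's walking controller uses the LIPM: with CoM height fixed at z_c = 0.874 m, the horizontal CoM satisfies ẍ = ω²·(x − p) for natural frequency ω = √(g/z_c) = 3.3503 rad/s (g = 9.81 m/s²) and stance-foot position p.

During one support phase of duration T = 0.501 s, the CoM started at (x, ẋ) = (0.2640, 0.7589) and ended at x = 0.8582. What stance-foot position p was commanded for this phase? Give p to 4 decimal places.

ωT = 3.3503·0.501 = 1.678500; cosh(ωT) = 2.772084, sinh(ωT) = 2.585431
x(T) = p + (x₀−p)·cosh(ωT) + (ẋ₀/ω)·sinh(ωT) ⇒ p·(1 − cosh) = x(T) − x₀·cosh − (ẋ₀/ω)·sinh
numerator   = 0.8582 − (0.2640)·2.772084 − (0.7589/3.3503)·2.585431 = -0.459274
denominator = 1 − 2.772084 = -1.772084
p = -0.459274 / -1.772084 = 0.2592

p = 0.2592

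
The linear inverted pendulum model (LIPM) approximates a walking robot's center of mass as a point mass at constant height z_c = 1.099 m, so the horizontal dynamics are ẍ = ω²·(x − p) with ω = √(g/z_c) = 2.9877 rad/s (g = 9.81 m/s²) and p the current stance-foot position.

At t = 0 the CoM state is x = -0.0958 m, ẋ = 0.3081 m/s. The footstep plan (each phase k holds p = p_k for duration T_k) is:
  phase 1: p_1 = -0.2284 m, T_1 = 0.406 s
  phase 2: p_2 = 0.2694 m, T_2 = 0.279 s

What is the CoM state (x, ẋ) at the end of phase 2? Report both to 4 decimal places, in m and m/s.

x = 0.5027, ẋ = 1.3319

phase 1: p=-0.2284, T=0.406, ωT=1.213006, cosh=1.830442, sinh=1.533139; start (x,ẋ)=(-0.095800, 0.308100) → end (x,ẋ)=(0.172418, 1.171341)
phase 2: p=0.2694, T=0.279, ωT=0.833568, cosh=1.368006, sinh=0.933510; start (x,ẋ)=(0.172418, 1.171341) → end (x,ẋ)=(0.502715, 1.331916)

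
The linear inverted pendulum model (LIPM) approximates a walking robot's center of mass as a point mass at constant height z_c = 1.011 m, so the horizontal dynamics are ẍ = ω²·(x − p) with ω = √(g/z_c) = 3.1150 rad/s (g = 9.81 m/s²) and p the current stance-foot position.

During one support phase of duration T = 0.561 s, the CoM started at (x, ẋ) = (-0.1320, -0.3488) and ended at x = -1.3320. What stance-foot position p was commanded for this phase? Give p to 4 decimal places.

p = 0.3219

ωT = 3.1150·0.561 = 1.747515; cosh(ωT) = 2.957263, sinh(ωT) = 2.783057
x(T) = p + (x₀−p)·cosh(ωT) + (ẋ₀/ω)·sinh(ωT) ⇒ p·(1 − cosh) = x(T) − x₀·cosh − (ẋ₀/ω)·sinh
numerator   = -1.3320 − (-0.1320)·2.957263 − (-0.3488/3.1150)·2.783057 = -0.630010
denominator = 1 − 2.957263 = -1.957263
p = -0.630010 / -1.957263 = 0.3219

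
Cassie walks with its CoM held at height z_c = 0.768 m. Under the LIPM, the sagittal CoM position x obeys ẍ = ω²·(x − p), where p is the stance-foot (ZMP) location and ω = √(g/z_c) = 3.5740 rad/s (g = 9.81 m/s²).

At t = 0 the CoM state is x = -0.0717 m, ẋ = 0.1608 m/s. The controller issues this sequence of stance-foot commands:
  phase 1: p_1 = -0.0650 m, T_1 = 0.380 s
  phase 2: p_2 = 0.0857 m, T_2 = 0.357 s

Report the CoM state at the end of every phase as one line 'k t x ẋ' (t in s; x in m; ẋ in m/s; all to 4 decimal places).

phase 1: p=-0.0650, T=0.380, ωT=1.358120, cosh=2.073010, sinh=1.815866; start (x,ẋ)=(-0.071700, 0.160800) → end (x,ẋ)=(0.002810, 0.289858)
phase 2: p=0.0857, T=0.357, ωT=1.275918, cosh=1.930581, sinh=1.651407; start (x,ẋ)=(0.002810, 0.289858) → end (x,ẋ)=(0.059605, 0.070364)

1 0.3800 0.0028 0.2899
2 0.7370 0.0596 0.0704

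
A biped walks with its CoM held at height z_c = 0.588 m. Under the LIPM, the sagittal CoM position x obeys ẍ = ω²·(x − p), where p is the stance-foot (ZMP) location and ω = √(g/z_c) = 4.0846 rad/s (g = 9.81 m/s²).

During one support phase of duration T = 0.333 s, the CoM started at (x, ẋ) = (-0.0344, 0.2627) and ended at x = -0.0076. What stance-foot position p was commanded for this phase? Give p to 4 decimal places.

ωT = 4.0846·0.333 = 1.360172; cosh(ωT) = 2.076740, sinh(ωT) = 1.820123
x(T) = p + (x₀−p)·cosh(ωT) + (ẋ₀/ω)·sinh(ωT) ⇒ p·(1 − cosh) = x(T) − x₀·cosh − (ẋ₀/ω)·sinh
numerator   = -0.0076 − (-0.0344)·2.076740 − (0.2627/4.0846)·1.820123 = -0.053221
denominator = 1 − 2.076740 = -1.076740
p = -0.053221 / -1.076740 = 0.0494

p = 0.0494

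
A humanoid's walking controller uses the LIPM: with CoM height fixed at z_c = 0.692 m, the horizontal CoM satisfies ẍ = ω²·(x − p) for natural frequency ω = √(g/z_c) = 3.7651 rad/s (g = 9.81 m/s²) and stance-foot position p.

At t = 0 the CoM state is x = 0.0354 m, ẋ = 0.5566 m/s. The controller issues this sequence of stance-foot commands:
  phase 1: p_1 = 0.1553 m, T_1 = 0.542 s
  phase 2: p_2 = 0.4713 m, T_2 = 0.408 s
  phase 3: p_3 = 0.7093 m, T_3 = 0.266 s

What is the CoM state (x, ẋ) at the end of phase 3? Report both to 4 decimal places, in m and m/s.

phase 1: p=0.1553, T=0.542, ωT=2.040684, cosh=3.912906, sinh=3.782967; start (x,ẋ)=(0.035400, 0.556600) → end (x,ẋ)=(0.245384, 0.470158)
phase 2: p=0.4713, T=0.408, ωT=1.536161, cosh=2.430961, sinh=2.215755; start (x,ẋ)=(0.245384, 0.470158) → end (x,ẋ)=(0.198794, -0.741779)
phase 3: p=0.7093, T=0.266, ωT=1.001517, cosh=1.544865, sinh=1.177543; start (x,ẋ)=(0.198794, -0.741779) → end (x,ẋ)=(-0.311356, -3.409311)

x = -0.3114, ẋ = -3.4093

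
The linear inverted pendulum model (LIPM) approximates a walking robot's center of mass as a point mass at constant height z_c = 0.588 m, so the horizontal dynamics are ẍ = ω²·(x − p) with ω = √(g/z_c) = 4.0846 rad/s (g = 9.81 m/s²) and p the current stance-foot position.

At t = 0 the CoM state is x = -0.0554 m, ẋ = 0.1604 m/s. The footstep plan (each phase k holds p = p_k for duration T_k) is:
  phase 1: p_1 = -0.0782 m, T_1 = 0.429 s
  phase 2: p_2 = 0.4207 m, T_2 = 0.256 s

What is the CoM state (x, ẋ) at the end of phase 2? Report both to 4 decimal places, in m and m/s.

x = 0.1321, ẋ = -0.4586

phase 1: p=-0.0782, T=0.429, ωT=1.752293, cosh=2.970596, sinh=2.797220; start (x,ẋ)=(-0.055400, 0.160400) → end (x,ẋ)=(0.099375, 0.736985)
phase 2: p=0.4207, T=0.256, ωT=1.045658, cosh=1.598365, sinh=1.246904; start (x,ẋ)=(0.099375, 0.736985) → end (x,ẋ)=(0.132084, -0.458571)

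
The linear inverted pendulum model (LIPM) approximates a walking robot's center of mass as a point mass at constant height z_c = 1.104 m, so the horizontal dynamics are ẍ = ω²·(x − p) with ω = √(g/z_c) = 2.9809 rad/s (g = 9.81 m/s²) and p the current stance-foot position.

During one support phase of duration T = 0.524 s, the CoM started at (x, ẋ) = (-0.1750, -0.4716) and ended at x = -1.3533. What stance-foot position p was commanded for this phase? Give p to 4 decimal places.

ωT = 2.9809·0.524 = 1.561992; cosh(ωT) = 2.489013, sinh(ωT) = 2.279295
x(T) = p + (x₀−p)·cosh(ωT) + (ẋ₀/ω)·sinh(ωT) ⇒ p·(1 − cosh) = x(T) − x₀·cosh − (ẋ₀/ω)·sinh
numerator   = -1.3533 − (-0.1750)·2.489013 − (-0.4716/2.9809)·2.279295 = -0.557122
denominator = 1 − 2.489013 = -1.489013
p = -0.557122 / -1.489013 = 0.3742

p = 0.3742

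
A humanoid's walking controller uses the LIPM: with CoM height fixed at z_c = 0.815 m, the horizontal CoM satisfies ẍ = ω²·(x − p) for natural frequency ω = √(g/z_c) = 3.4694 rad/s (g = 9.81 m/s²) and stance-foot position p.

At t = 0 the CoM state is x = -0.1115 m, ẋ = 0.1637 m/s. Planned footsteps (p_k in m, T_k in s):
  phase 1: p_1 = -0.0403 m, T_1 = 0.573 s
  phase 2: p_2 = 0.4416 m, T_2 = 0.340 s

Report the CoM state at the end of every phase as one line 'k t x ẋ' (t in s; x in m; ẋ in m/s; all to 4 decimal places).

phase 1: p=-0.0403, T=0.573, ωT=1.987966, cosh=3.718822, sinh=3.581848; start (x,ẋ)=(-0.111500, 0.163700) → end (x,ẋ)=(-0.136074, -0.276022)
phase 2: p=0.4416, T=0.340, ωT=1.179596, cosh=1.780231, sinh=1.472828; start (x,ẋ)=(-0.136074, -0.276022) → end (x,ẋ)=(-0.703971, -3.443201)

1 0.5730 -0.1361 -0.2760
2 0.9130 -0.7040 -3.4432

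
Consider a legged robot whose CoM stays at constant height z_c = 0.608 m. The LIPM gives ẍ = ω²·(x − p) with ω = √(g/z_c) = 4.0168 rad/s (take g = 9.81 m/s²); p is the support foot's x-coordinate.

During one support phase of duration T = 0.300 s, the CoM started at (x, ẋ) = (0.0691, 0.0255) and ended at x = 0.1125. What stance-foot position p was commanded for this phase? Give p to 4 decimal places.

ωT = 4.0168·0.300 = 1.205040; cosh(ωT) = 1.818286, sinh(ωT) = 1.518606
x(T) = p + (x₀−p)·cosh(ωT) + (ẋ₀/ω)·sinh(ωT) ⇒ p·(1 − cosh) = x(T) − x₀·cosh − (ẋ₀/ω)·sinh
numerator   = 0.1125 − (0.0691)·1.818286 − (0.0255/4.0168)·1.518606 = -0.022784
denominator = 1 − 1.818286 = -0.818286
p = -0.022784 / -0.818286 = 0.0278

p = 0.0278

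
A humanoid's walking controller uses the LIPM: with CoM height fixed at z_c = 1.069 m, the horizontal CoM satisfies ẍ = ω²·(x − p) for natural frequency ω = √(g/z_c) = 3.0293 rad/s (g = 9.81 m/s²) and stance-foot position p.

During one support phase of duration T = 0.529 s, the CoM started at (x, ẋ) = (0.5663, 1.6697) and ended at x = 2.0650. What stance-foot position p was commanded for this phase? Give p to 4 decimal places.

ωT = 3.0293·0.529 = 1.602500; cosh(ωT) = 2.583411, sinh(ωT) = 2.382018
x(T) = p + (x₀−p)·cosh(ωT) + (ẋ₀/ω)·sinh(ωT) ⇒ p·(1 − cosh) = x(T) − x₀·cosh − (ẋ₀/ω)·sinh
numerator   = 2.0650 − (0.5663)·2.583411 − (1.6697/3.0293)·2.382018 = -0.710915
denominator = 1 − 2.583411 = -1.583411
p = -0.710915 / -1.583411 = 0.4490

p = 0.4490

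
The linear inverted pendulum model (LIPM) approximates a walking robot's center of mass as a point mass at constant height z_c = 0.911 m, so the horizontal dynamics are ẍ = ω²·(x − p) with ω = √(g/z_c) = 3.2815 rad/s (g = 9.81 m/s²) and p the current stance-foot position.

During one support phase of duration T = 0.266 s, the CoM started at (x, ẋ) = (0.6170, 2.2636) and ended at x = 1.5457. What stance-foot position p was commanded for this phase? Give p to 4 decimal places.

p = 0.0079

ωT = 3.2815·0.266 = 0.872879; cosh(ωT) = 1.405770, sinh(ωT) = 0.988023
x(T) = p + (x₀−p)·cosh(ωT) + (ẋ₀/ω)·sinh(ωT) ⇒ p·(1 − cosh) = x(T) − x₀·cosh − (ẋ₀/ω)·sinh
numerator   = 1.5457 − (0.6170)·1.405770 − (2.2636/3.2815)·0.988023 = -0.003205
denominator = 1 − 1.405770 = -0.405770
p = -0.003205 / -0.405770 = 0.0079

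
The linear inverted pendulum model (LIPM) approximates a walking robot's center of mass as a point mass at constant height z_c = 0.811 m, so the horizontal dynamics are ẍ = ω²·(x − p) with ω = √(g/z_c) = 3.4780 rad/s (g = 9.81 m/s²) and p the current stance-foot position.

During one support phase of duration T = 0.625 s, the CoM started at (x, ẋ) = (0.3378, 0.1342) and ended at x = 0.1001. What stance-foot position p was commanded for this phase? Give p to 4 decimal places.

ωT = 3.4780·0.625 = 2.173750; cosh(ωT) = 4.452470, sinh(ωT) = 4.338720
x(T) = p + (x₀−p)·cosh(ωT) + (ẋ₀/ω)·sinh(ωT) ⇒ p·(1 − cosh) = x(T) − x₀·cosh − (ẋ₀/ω)·sinh
numerator   = 0.1001 − (0.3378)·4.452470 − (0.1342/3.4780)·4.338720 = -1.571355
denominator = 1 − 4.452470 = -3.452470
p = -1.571355 / -3.452470 = 0.4551

p = 0.4551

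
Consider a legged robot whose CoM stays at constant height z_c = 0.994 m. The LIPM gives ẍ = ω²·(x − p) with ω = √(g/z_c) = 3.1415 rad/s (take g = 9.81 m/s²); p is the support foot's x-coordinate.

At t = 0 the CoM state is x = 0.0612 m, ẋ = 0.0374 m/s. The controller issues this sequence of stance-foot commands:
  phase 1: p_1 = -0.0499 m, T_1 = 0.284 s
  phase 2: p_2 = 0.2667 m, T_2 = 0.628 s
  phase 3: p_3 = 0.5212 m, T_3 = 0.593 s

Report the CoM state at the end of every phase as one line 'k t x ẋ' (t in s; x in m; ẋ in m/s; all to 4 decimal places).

1 0.2840 0.1205 0.4077
2 0.9120 0.1885 -0.1251
3 1.5050 -0.7015 -3.6983

phase 1: p=-0.0499, T=0.284, ωT=0.892186, cosh=1.425109, sinh=1.015350; start (x,ẋ)=(0.061200, 0.037400) → end (x,ẋ)=(0.120517, 0.407677)
phase 2: p=0.2667, T=0.628, ωT=1.972862, cosh=3.665143, sinh=3.526085; start (x,ẋ)=(0.120517, 0.407677) → end (x,ẋ)=(0.188505, -0.125097)
phase 3: p=0.5212, T=0.593, ωT=1.862909, cosh=3.298837, sinh=3.143617; start (x,ẋ)=(0.188505, -0.125097) → end (x,ẋ)=(-0.701487, -3.698259)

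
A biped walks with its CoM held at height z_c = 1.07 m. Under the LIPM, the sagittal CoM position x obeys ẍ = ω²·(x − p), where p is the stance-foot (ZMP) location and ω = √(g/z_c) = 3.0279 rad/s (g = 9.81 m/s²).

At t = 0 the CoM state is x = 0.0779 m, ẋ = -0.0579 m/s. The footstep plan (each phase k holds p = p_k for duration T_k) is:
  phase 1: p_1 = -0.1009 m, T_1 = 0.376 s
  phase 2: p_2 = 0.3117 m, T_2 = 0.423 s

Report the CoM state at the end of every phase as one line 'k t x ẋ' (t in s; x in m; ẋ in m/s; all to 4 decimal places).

phase 1: p=-0.1009, T=0.376, ωT=1.138490, cosh=1.721177, sinh=1.400875; start (x,ẋ)=(0.077900, -0.057900) → end (x,ẋ)=(0.180059, 0.658761)
phase 2: p=0.3117, T=0.423, ωT=1.280802, cosh=1.938669, sinh=1.660855; start (x,ẋ)=(0.180059, 0.658761) → end (x,ẋ)=(0.417833, 0.615109)

1 0.3760 0.1801 0.6588
2 0.7990 0.4178 0.6151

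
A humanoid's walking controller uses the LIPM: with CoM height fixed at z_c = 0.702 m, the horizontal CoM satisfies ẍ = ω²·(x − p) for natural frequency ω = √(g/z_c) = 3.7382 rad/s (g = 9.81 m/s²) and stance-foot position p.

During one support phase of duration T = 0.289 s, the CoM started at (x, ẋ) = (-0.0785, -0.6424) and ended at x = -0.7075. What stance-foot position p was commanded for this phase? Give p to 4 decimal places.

ωT = 3.7382·0.289 = 1.080340; cosh(ωT) = 1.642580, sinh(ωT) = 1.303100
x(T) = p + (x₀−p)·cosh(ωT) + (ẋ₀/ω)·sinh(ωT) ⇒ p·(1 − cosh) = x(T) − x₀·cosh − (ẋ₀/ω)·sinh
numerator   = -0.7075 − (-0.0785)·1.642580 − (-0.6424/3.7382)·1.303100 = -0.354623
denominator = 1 − 1.642580 = -0.642580
p = -0.354623 / -0.642580 = 0.5519

p = 0.5519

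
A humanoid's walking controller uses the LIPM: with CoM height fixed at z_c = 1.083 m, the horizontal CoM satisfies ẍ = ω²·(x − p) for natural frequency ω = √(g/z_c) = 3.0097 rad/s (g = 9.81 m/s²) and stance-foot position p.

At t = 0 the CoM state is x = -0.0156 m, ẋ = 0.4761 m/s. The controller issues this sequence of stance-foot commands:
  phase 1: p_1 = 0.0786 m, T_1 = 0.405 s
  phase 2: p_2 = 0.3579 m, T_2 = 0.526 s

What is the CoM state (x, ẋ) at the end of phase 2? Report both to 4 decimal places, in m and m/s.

phase 1: p=0.0786, T=0.405, ωT=1.218929, cosh=1.839553, sinh=1.544007; start (x,ẋ)=(-0.015600, 0.476100) → end (x,ẋ)=(0.149558, 0.438064)
phase 2: p=0.3579, T=0.526, ωT=1.583102, cosh=2.537689, sinh=2.332352; start (x,ẋ)=(0.149558, 0.438064) → end (x,ẋ)=(0.168669, -0.350822)

x = 0.1687, ẋ = -0.3508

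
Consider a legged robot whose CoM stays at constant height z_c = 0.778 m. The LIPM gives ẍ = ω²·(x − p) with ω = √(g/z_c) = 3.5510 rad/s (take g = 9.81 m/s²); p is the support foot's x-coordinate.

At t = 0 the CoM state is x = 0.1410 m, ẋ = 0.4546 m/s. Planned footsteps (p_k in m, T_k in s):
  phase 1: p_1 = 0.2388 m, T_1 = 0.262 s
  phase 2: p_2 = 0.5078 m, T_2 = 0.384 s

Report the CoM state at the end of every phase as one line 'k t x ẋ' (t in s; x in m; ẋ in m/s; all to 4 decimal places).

1 0.2620 0.2326 0.2942
2 0.6460 0.0859 -1.1730

phase 1: p=0.2388, T=0.262, ωT=0.930362, cosh=1.464919, sinh=1.070508; start (x,ẋ)=(0.141000, 0.454600) → end (x,ẋ)=(0.232578, 0.294178)
phase 2: p=0.5078, T=0.384, ωT=1.363584, cosh=2.082962, sinh=1.827220; start (x,ẋ)=(0.232578, 0.294178) → end (x,ẋ)=(0.085896, -1.173007)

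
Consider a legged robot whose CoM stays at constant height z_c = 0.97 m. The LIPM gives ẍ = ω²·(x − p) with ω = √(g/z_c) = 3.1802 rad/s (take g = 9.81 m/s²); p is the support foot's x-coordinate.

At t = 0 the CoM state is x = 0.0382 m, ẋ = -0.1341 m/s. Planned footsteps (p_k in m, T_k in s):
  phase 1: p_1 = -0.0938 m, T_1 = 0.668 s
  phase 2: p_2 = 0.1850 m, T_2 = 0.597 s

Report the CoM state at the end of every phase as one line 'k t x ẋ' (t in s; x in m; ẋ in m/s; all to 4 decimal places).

1 0.6680 0.2925 1.1622
2 1.2650 1.7443 5.0817

phase 1: p=-0.0938, T=0.668, ωT=2.124374, cosh=4.243581, sinh=4.124073; start (x,ẋ)=(0.038200, -0.134100) → end (x,ẋ)=(0.292452, 1.162166)
phase 2: p=0.1850, T=0.597, ωT=1.898579, cosh=3.413092, sinh=3.263311; start (x,ẋ)=(0.292452, 1.162166) → end (x,ẋ)=(1.744282, 5.081716)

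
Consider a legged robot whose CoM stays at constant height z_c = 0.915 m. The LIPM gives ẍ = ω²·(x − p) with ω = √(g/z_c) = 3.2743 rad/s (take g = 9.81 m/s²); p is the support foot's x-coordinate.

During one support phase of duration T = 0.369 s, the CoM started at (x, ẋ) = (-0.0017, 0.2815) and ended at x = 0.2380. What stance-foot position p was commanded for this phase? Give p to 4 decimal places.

ωT = 3.2743·0.369 = 1.208217; cosh(ωT) = 1.823120, sinh(ωT) = 1.524390
x(T) = p + (x₀−p)·cosh(ωT) + (ẋ₀/ω)·sinh(ωT) ⇒ p·(1 − cosh) = x(T) − x₀·cosh − (ẋ₀/ω)·sinh
numerator   = 0.2380 − (-0.0017)·1.823120 − (0.2815/3.2743)·1.524390 = 0.110044
denominator = 1 − 1.823120 = -0.823120
p = 0.110044 / -0.823120 = -0.1337

p = -0.1337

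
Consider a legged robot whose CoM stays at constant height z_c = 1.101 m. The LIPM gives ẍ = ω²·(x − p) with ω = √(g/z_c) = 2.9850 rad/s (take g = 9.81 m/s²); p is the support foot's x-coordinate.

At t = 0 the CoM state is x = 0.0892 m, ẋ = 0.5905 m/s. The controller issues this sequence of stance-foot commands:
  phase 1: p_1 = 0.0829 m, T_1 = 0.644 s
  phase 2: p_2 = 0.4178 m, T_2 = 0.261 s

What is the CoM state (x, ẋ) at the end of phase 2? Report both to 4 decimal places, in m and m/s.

phase 1: p=0.0829, T=0.644, ωT=1.922340, cosh=3.491601, sinh=3.345337; start (x,ẋ)=(0.089200, 0.590500) → end (x,ẋ)=(0.766680, 2.124701)
phase 2: p=0.4178, T=0.261, ωT=0.779085, cosh=1.319151, sinh=0.860326; start (x,ẋ)=(0.766680, 2.124701) → end (x,ẋ)=(1.490399, 3.698751)

x = 1.4904, ẋ = 3.6988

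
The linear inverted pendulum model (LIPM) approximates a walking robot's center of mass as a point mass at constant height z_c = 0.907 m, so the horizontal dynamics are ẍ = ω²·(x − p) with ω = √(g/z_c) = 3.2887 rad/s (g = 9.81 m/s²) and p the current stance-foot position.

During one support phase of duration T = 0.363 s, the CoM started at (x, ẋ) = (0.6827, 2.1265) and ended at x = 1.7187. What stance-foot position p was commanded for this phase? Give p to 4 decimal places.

p = 0.5988

ωT = 3.2887·0.363 = 1.193798; cosh(ωT) = 1.801329, sinh(ωT) = 1.498261
x(T) = p + (x₀−p)·cosh(ωT) + (ẋ₀/ω)·sinh(ωT) ⇒ p·(1 − cosh) = x(T) − x₀·cosh − (ẋ₀/ω)·sinh
numerator   = 1.7187 − (0.6827)·1.801329 − (2.1265/3.2887)·1.498261 = -0.479855
denominator = 1 − 1.801329 = -0.801329
p = -0.479855 / -0.801329 = 0.5988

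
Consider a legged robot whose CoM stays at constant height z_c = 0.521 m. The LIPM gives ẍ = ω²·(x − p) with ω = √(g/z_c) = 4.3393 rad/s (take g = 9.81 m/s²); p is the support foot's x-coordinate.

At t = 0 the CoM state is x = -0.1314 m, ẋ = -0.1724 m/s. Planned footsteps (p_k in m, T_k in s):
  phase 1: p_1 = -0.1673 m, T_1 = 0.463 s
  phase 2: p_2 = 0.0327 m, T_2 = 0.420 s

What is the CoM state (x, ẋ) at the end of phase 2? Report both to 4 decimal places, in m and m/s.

x = -0.6897, ẋ = -3.0017

phase 1: p=-0.1673, T=0.463, ωT=2.009096, cosh=3.795341, sinh=3.661231; start (x,ẋ)=(-0.131400, -0.172400) → end (x,ẋ)=(-0.176508, -0.083967)
phase 2: p=0.0327, T=0.420, ωT=1.822506, cosh=3.174482, sinh=3.012862; start (x,ẋ)=(-0.176508, -0.083967) → end (x,ẋ)=(-0.689726, -3.001672)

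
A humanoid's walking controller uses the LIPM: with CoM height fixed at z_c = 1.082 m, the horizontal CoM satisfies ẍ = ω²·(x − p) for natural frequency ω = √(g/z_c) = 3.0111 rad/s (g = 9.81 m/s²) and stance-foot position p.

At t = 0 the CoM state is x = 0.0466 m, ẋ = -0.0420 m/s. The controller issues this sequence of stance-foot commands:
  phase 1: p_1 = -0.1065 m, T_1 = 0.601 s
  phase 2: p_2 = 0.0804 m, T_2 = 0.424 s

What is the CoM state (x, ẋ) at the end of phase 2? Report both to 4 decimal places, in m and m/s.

x = 1.2467, ẋ = 3.6458

phase 1: p=-0.1065, T=0.601, ωT=1.809671, cosh=3.136073, sinh=2.972365; start (x,ẋ)=(0.046600, -0.042000) → end (x,ẋ)=(0.332173, 1.238543)
phase 2: p=0.0804, T=0.424, ωT=1.276706, cosh=1.931884, sinh=1.652929; start (x,ẋ)=(0.332173, 1.238543) → end (x,ẋ)=(1.246689, 3.645831)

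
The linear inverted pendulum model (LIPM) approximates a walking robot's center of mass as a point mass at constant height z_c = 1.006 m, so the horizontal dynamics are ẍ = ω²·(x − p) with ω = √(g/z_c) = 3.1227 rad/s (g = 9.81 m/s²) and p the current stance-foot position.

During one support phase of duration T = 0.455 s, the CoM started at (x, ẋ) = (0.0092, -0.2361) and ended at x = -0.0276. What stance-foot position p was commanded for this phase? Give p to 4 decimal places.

ωT = 3.1227·0.455 = 1.420829; cosh(ωT) = 2.191032, sinh(ωT) = 1.949518
x(T) = p + (x₀−p)·cosh(ωT) + (ẋ₀/ω)·sinh(ωT) ⇒ p·(1 − cosh) = x(T) − x₀·cosh − (ẋ₀/ω)·sinh
numerator   = -0.0276 − (0.0092)·2.191032 − (-0.2361/3.1227)·1.949518 = 0.099641
denominator = 1 − 2.191032 = -1.191032
p = 0.099641 / -1.191032 = -0.0837

p = -0.0837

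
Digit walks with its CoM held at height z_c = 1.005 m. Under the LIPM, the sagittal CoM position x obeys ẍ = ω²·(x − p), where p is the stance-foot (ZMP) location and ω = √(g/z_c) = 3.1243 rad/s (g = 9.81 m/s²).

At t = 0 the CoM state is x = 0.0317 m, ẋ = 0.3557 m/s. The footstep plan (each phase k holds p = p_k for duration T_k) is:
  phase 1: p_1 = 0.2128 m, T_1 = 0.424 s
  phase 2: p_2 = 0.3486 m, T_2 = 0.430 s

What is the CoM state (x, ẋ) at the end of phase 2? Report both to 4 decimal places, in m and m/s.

x = -0.4242, ẋ = -2.2398

phase 1: p=0.2128, T=0.424, ωT=1.324703, cosh=2.013475, sinh=1.747594; start (x,ẋ)=(0.031700, 0.355700) → end (x,ẋ)=(0.047122, -0.272614)
phase 2: p=0.3486, T=0.430, ωT=1.343449, cosh=2.046591, sinh=1.785647; start (x,ẋ)=(0.047122, -0.272614) → end (x,ẋ)=(-0.424210, -2.239843)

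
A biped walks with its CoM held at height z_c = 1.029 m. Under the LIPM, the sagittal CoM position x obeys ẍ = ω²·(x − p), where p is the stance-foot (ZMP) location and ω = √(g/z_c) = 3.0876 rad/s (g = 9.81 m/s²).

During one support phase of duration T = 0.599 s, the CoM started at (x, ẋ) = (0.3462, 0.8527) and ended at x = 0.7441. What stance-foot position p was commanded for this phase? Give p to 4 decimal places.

ωT = 3.0876·0.599 = 1.849472; cosh(ωT) = 3.256893, sinh(ωT) = 3.099572
x(T) = p + (x₀−p)·cosh(ωT) + (ẋ₀/ω)·sinh(ωT) ⇒ p·(1 − cosh) = x(T) − x₀·cosh − (ẋ₀/ω)·sinh
numerator   = 0.7441 − (0.3462)·3.256893 − (0.8527/3.0876)·3.099572 = -1.239443
denominator = 1 − 3.256893 = -2.256893
p = -1.239443 / -2.256893 = 0.5492

p = 0.5492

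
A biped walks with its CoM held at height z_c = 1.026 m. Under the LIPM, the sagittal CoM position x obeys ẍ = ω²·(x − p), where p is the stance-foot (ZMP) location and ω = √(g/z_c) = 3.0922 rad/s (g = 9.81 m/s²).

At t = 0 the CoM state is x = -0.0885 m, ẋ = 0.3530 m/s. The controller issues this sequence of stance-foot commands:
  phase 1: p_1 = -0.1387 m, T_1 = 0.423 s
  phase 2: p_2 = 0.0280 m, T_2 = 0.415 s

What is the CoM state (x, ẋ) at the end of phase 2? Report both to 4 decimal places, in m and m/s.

phase 1: p=-0.1387, T=0.423, ωT=1.308001, cosh=1.984566, sinh=1.714205; start (x,ẋ)=(-0.088500, 0.353000) → end (x,ẋ)=(0.156616, 0.966645)
phase 2: p=0.0280, T=0.415, ωT=1.283263, cosh=1.942763, sinh=1.665632; start (x,ẋ)=(0.156616, 0.966645) → end (x,ẋ)=(0.798559, 2.540394)

x = 0.7986, ẋ = 2.5404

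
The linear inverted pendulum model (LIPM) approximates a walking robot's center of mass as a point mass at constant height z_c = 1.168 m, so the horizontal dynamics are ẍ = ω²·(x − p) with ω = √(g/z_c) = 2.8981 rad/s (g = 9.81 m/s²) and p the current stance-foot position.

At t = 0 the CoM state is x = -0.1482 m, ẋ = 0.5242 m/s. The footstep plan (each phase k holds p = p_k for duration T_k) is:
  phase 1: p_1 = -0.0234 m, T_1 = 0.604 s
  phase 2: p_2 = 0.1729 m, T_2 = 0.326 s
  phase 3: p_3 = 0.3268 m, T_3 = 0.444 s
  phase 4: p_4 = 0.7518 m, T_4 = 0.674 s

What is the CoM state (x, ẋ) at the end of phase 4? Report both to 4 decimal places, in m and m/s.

x = 1.4093, ẋ = 2.1086

phase 1: p=-0.0234, T=0.604, ωT=1.750452, cosh=2.965451, sinh=2.791756; start (x,ẋ)=(-0.148200, 0.524200) → end (x,ẋ)=(0.111476, 0.544759)
phase 2: p=0.1729, T=0.326, ωT=0.944781, cosh=1.480507, sinh=1.091742; start (x,ẋ)=(0.111476, 0.544759) → end (x,ẋ)=(0.287178, 0.612177)
phase 3: p=0.3268, T=0.444, ωT=1.286756, cosh=1.948594, sinh=1.672429; start (x,ẋ)=(0.287178, 0.612177) → end (x,ẋ)=(0.602867, 1.000842)
phase 4: p=0.7518, T=0.674, ωT=1.953319, cosh=3.596930, sinh=3.455127; start (x,ẋ)=(0.602867, 1.000842) → end (x,ẋ)=(1.409305, 2.108642)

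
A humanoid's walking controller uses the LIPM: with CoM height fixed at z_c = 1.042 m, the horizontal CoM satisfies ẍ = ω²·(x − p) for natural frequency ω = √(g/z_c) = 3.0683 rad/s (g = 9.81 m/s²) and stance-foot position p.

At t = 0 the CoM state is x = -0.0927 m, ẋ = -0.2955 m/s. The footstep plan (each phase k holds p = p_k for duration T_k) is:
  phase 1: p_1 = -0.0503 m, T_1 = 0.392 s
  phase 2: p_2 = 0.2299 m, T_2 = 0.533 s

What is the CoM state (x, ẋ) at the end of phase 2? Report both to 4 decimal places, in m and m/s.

x = -1.6996, ẋ = -5.7625

phase 1: p=-0.0503, T=0.392, ωT=1.202774, cosh=1.814849, sinh=1.514489; start (x,ẋ)=(-0.092700, -0.295500) → end (x,ẋ)=(-0.273106, -0.733317)
phase 2: p=0.2299, T=0.533, ωT=1.635404, cosh=2.663202, sinh=2.468328; start (x,ẋ)=(-0.273106, -0.733317) → end (x,ẋ)=(-1.699632, -5.762524)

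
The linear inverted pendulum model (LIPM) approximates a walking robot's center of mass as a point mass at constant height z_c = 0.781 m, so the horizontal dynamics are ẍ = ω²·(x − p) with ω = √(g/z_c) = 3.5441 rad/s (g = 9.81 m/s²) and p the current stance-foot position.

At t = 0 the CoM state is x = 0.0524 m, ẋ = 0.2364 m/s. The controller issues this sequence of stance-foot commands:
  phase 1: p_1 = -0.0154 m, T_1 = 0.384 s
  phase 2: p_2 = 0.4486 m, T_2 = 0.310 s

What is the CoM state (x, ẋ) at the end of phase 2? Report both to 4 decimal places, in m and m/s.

phase 1: p=-0.0154, T=0.384, ωT=1.360934, cosh=2.078128, sinh=1.821707; start (x,ẋ)=(0.052400, 0.236400) → end (x,ẋ)=(0.247009, 0.929008)
phase 2: p=0.4486, T=0.310, ωT=1.098671, cosh=1.666745, sinh=1.333431; start (x,ẋ)=(0.247009, 0.929008) → end (x,ẋ)=(0.462129, 0.595739)

x = 0.4621, ẋ = 0.5957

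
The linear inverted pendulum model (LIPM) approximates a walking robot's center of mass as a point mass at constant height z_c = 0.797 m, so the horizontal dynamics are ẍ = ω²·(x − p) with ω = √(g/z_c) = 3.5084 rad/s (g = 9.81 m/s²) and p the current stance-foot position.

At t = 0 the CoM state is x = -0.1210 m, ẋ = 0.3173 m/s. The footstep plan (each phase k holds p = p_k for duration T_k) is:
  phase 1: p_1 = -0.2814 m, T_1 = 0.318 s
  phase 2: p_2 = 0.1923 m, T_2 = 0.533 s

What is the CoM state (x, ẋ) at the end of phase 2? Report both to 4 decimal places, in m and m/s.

phase 1: p=-0.2814, T=0.318, ωT=1.115671, cosh=1.689655, sinh=1.361960; start (x,ẋ)=(-0.121000, 0.317300) → end (x,ẋ)=(0.112797, 1.302567)
phase 2: p=0.1923, T=0.533, ωT=1.869977, cosh=3.321138, sinh=3.167011; start (x,ẋ)=(0.112797, 1.302567) → end (x,ẋ)=(1.104077, 3.442631)

x = 1.1041, ẋ = 3.4426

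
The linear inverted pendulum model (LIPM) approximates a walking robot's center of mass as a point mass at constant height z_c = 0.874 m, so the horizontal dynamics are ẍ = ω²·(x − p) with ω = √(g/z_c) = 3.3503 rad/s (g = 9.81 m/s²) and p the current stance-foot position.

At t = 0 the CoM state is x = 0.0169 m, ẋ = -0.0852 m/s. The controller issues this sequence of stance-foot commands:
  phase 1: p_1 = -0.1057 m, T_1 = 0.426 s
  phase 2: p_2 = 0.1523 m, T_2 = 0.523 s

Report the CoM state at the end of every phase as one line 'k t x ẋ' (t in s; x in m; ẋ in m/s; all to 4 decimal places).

phase 1: p=-0.1057, T=0.426, ωT=1.427228, cosh=2.203552, sinh=1.963579; start (x,ẋ)=(0.016900, -0.085200) → end (x,ẋ)=(0.114521, 0.618791)
phase 2: p=0.1523, T=0.523, ωT=1.752207, cosh=2.970354, sinh=2.796963; start (x,ẋ)=(0.114521, 0.618791) → end (x,ẋ)=(0.556673, 1.484010)

1 0.4260 0.1145 0.6188
2 0.9490 0.5567 1.4840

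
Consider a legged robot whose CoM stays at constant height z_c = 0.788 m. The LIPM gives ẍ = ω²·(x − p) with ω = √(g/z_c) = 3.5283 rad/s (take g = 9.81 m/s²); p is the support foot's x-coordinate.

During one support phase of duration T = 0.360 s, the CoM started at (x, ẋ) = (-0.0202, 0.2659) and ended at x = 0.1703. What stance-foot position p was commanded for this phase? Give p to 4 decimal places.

p = -0.0928

ωT = 3.5283·0.360 = 1.270188; cosh(ωT) = 1.921150, sinh(ωT) = 1.640372
x(T) = p + (x₀−p)·cosh(ωT) + (ẋ₀/ω)·sinh(ωT) ⇒ p·(1 − cosh) = x(T) − x₀·cosh − (ẋ₀/ω)·sinh
numerator   = 0.1703 − (-0.0202)·1.921150 − (0.2659/3.5283)·1.640372 = 0.085485
denominator = 1 − 1.921150 = -0.921150
p = 0.085485 / -0.921150 = -0.0928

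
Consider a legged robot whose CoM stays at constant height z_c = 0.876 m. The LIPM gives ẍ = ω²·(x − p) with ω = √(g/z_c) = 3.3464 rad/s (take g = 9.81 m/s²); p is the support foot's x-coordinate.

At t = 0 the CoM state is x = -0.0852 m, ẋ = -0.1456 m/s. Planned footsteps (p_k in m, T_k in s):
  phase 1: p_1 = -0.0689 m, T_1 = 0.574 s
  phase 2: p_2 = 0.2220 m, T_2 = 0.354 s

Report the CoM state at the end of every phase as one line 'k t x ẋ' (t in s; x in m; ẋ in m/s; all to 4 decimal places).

1 0.5740 -0.2711 -0.6898
2 0.9280 -0.9649 -3.6781

phase 1: p=-0.0689, T=0.574, ωT=1.920834, cosh=3.486566, sinh=3.340081; start (x,ẋ)=(-0.085200, -0.145600) → end (x,ẋ)=(-0.271056, -0.689833)
phase 2: p=0.2220, T=0.354, ωT=1.184626, cosh=1.787662, sinh=1.481801; start (x,ẋ)=(-0.271056, -0.689833) → end (x,ẋ)=(-0.964879, -3.678105)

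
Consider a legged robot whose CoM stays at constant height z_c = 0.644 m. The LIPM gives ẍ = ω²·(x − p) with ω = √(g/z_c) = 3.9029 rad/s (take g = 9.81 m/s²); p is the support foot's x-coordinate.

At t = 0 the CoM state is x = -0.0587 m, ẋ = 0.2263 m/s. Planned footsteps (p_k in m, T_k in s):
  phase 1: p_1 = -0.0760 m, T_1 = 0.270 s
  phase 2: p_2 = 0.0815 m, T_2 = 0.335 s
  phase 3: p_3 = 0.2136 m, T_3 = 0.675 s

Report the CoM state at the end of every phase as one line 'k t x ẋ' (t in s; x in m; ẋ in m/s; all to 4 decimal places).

1 0.2700 0.0249 0.4491
2 0.6050 0.1663 0.5123
3 1.2800 0.7923 2.3085

phase 1: p=-0.0760, T=0.270, ωT=1.053783, cosh=1.608549, sinh=1.259933; start (x,ẋ)=(-0.058700, 0.226300) → end (x,ẋ)=(0.024882, 0.449086)
phase 2: p=0.0815, T=0.335, ωT=1.307472, cosh=1.983659, sinh=1.713156; start (x,ẋ)=(0.024882, 0.449086) → end (x,ẋ)=(0.166313, 0.512269)
phase 3: p=0.2136, T=0.675, ωT=2.634457, cosh=7.003754, sinh=6.931996; start (x,ẋ)=(0.166313, 0.512269) → end (x,ẋ)=(0.792260, 2.308454)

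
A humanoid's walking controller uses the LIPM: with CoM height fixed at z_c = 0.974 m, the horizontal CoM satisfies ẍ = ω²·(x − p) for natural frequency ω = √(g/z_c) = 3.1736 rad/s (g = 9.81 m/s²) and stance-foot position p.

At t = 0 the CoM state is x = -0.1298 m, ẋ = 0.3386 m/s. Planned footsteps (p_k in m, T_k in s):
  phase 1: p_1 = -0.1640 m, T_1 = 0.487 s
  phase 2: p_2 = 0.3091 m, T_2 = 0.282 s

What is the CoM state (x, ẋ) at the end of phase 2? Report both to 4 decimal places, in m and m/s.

x = 0.4390, ẋ = 1.0459

phase 1: p=-0.1640, T=0.487, ωT=1.545543, cosh=2.451857, sinh=2.238661; start (x,ẋ)=(-0.129800, 0.338600) → end (x,ẋ)=(0.158702, 1.073177)
phase 2: p=0.3091, T=0.282, ωT=0.894955, cosh=1.427926, sinh=1.019300; start (x,ẋ)=(0.158702, 1.073177) → end (x,ẋ)=(0.439027, 1.045903)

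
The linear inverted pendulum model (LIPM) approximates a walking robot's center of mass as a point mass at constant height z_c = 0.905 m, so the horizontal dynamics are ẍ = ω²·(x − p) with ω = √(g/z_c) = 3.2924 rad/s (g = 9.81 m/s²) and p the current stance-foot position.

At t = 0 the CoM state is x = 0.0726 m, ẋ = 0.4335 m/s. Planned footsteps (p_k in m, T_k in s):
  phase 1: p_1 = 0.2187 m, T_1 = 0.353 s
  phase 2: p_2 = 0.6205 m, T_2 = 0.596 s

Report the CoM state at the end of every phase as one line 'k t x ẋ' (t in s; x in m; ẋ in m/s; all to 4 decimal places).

1 0.3530 0.1522 0.0671
2 0.9490 -1.0075 -5.1339

phase 1: p=0.2187, T=0.353, ωT=1.162217, cosh=1.754903, sinh=1.442111; start (x,ẋ)=(0.072600, 0.433500) → end (x,ẋ)=(0.152187, 0.067067)
phase 2: p=0.6205, T=0.596, ωT=1.962270, cosh=3.628001, sinh=3.487462; start (x,ẋ)=(0.152187, 0.067067) → end (x,ẋ)=(-1.007500, -5.133909)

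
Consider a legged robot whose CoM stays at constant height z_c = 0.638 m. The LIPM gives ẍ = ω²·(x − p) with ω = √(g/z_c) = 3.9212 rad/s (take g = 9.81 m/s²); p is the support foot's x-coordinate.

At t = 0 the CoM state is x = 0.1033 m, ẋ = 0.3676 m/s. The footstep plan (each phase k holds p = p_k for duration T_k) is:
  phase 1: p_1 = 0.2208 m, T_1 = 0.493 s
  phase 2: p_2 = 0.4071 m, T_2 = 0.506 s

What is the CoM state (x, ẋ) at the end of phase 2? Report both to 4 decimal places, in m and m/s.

x = -0.8822, ẋ = -4.9388

phase 1: p=0.2208, T=0.493, ωT=1.933152, cosh=3.527974, sinh=3.383283; start (x,ẋ)=(0.103300, 0.367600) → end (x,ẋ)=(0.123435, -0.261934)
phase 2: p=0.4071, T=0.506, ωT=1.984127, cosh=3.705099, sinh=3.567598; start (x,ẋ)=(0.123435, -0.261934) → end (x,ẋ)=(-0.882220, -4.938756)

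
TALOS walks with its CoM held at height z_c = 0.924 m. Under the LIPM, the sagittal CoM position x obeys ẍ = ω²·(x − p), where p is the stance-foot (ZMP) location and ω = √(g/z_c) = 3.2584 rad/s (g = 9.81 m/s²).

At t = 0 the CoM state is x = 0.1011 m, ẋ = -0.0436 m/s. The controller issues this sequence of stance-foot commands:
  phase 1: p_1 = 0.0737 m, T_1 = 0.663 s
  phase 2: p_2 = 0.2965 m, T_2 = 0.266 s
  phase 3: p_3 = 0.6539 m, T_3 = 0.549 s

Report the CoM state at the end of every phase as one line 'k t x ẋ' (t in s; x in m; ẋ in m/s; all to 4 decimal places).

phase 1: p=0.0737, T=0.663, ωT=2.160319, cosh=4.394597, sinh=4.279309; start (x,ẋ)=(0.101100, -0.043600) → end (x,ẋ)=(0.136851, 0.190453)
phase 2: p=0.2965, T=0.266, ωT=0.866734, cosh=1.399725, sinh=0.979403; start (x,ẋ)=(0.136851, 0.190453) → end (x,ẋ)=(0.130282, -0.242903)
phase 3: p=0.6539, T=0.549, ωT=1.788862, cosh=3.074894, sinh=2.907744; start (x,ẋ)=(0.130282, -0.242903) → end (x,ẋ)=(-1.172933, -5.707970)

1 0.6630 0.1369 0.1905
2 0.9290 0.1303 -0.2429
3 1.4780 -1.1729 -5.7080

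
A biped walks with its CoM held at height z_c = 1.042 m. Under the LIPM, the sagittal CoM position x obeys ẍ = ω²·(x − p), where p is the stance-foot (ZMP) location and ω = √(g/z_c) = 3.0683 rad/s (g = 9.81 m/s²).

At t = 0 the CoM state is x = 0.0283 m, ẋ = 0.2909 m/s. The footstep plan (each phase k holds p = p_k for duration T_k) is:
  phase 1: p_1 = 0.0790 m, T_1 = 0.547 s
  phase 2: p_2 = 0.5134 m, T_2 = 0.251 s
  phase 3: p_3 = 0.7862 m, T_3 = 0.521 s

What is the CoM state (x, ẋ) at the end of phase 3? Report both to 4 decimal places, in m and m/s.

phase 1: p=0.0790, T=0.547, ωT=1.678360, cosh=2.771722, sinh=2.585042; start (x,ẋ)=(0.028300, 0.290900) → end (x,ẋ)=(0.183557, 0.404158)
phase 2: p=0.5134, T=0.251, ωT=0.770143, cosh=1.311511, sinh=0.848565; start (x,ẋ)=(0.183557, 0.404158) → end (x,ẋ)=(0.192580, -0.328739)
phase 3: p=0.7862, T=0.521, ωT=1.598584, cosh=2.574104, sinh=2.371921; start (x,ẋ)=(0.192580, -0.328739) → end (x,ẋ)=(-0.995968, -5.166434)

x = -0.9960, ẋ = -5.1664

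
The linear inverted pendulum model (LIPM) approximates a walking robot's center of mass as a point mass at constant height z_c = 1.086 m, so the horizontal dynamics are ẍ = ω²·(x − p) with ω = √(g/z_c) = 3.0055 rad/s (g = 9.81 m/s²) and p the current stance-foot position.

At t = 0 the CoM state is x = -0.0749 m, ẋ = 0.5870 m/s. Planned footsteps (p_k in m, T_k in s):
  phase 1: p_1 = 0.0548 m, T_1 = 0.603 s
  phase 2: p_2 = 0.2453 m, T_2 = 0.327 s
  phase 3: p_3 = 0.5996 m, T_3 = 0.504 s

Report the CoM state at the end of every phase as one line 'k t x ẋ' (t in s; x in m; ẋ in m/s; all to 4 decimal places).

phase 1: p=0.0548, T=0.603, ωT=1.812316, cosh=3.143947, sinh=2.980672; start (x,ẋ)=(-0.074900, 0.587000) → end (x,ẋ)=(0.229181, 0.683591)
phase 2: p=0.2453, T=0.327, ωT=0.982799, cosh=1.523093, sinh=1.148830; start (x,ẋ)=(0.229181, 0.683591) → end (x,ẋ)=(0.482047, 0.985517)
phase 3: p=0.5996, T=0.504, ωT=1.514772, cosh=2.384121, sinh=2.164263; start (x,ẋ)=(0.482047, 0.985517) → end (x,ẋ)=(1.029010, 1.584944)

1 0.6030 0.2292 0.6836
2 0.9300 0.4820 0.9855
3 1.4340 1.0290 1.5849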